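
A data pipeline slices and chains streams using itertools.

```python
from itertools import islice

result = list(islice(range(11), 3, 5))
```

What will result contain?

Step 1: islice(range(11), 3, 5) takes elements at indices [3, 5).
Step 2: Elements: [3, 4].
Therefore result = [3, 4].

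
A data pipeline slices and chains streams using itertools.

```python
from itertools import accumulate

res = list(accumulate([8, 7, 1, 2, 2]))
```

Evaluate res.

Step 1: accumulate computes running sums:
  + 8 = 8
  + 7 = 15
  + 1 = 16
  + 2 = 18
  + 2 = 20
Therefore res = [8, 15, 16, 18, 20].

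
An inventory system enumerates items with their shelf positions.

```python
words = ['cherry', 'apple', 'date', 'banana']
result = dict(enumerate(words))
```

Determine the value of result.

Step 1: enumerate pairs indices with words:
  0 -> 'cherry'
  1 -> 'apple'
  2 -> 'date'
  3 -> 'banana'
Therefore result = {0: 'cherry', 1: 'apple', 2: 'date', 3: 'banana'}.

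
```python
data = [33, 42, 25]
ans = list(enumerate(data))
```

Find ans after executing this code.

Step 1: enumerate pairs each element with its index:
  (0, 33)
  (1, 42)
  (2, 25)
Therefore ans = [(0, 33), (1, 42), (2, 25)].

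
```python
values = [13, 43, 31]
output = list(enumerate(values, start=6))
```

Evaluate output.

Step 1: enumerate with start=6:
  (6, 13)
  (7, 43)
  (8, 31)
Therefore output = [(6, 13), (7, 43), (8, 31)].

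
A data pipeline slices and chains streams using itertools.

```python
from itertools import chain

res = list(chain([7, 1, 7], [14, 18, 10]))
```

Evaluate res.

Step 1: chain() concatenates iterables: [7, 1, 7] + [14, 18, 10].
Therefore res = [7, 1, 7, 14, 18, 10].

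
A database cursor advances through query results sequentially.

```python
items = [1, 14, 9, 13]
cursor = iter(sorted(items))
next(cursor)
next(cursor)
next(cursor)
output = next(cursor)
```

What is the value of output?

Step 1: sorted([1, 14, 9, 13]) = [1, 9, 13, 14].
Step 2: Create iterator and skip 3 elements.
Step 3: next() returns 14.
Therefore output = 14.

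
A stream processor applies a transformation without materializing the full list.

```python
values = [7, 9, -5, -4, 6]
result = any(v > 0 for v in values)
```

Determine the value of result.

Step 1: Check v > 0 for each element in [7, 9, -5, -4, 6]:
  7 > 0: True
  9 > 0: True
  -5 > 0: False
  -4 > 0: False
  6 > 0: True
Step 2: any() returns True.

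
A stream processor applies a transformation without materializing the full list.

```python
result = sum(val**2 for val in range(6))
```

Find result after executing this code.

Step 1: Compute val**2 for each val in range(6):
  val=0: 0**2 = 0
  val=1: 1**2 = 1
  val=2: 2**2 = 4
  val=3: 3**2 = 9
  val=4: 4**2 = 16
  val=5: 5**2 = 25
Step 2: sum = 0 + 1 + 4 + 9 + 16 + 25 = 55.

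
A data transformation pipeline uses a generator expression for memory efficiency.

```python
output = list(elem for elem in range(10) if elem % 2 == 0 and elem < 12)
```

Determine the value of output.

Step 1: Filter range(10) where elem % 2 == 0 and elem < 12:
  elem=0: both conditions met, included
  elem=1: excluded (1 % 2 != 0)
  elem=2: both conditions met, included
  elem=3: excluded (3 % 2 != 0)
  elem=4: both conditions met, included
  elem=5: excluded (5 % 2 != 0)
  elem=6: both conditions met, included
  elem=7: excluded (7 % 2 != 0)
  elem=8: both conditions met, included
  elem=9: excluded (9 % 2 != 0)
Therefore output = [0, 2, 4, 6, 8].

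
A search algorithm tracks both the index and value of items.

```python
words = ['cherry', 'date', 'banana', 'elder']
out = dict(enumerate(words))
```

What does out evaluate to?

Step 1: enumerate pairs indices with words:
  0 -> 'cherry'
  1 -> 'date'
  2 -> 'banana'
  3 -> 'elder'
Therefore out = {0: 'cherry', 1: 'date', 2: 'banana', 3: 'elder'}.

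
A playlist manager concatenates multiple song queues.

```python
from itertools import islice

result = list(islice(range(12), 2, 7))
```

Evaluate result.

Step 1: islice(range(12), 2, 7) takes elements at indices [2, 7).
Step 2: Elements: [2, 3, 4, 5, 6].
Therefore result = [2, 3, 4, 5, 6].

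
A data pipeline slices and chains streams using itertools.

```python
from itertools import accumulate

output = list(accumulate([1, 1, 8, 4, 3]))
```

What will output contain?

Step 1: accumulate computes running sums:
  + 1 = 1
  + 1 = 2
  + 8 = 10
  + 4 = 14
  + 3 = 17
Therefore output = [1, 2, 10, 14, 17].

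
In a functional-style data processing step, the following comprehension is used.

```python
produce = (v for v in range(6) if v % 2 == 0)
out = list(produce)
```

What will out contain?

Step 1: Filter range(6) keeping only even values:
  v=0: even, included
  v=1: odd, excluded
  v=2: even, included
  v=3: odd, excluded
  v=4: even, included
  v=5: odd, excluded
Therefore out = [0, 2, 4].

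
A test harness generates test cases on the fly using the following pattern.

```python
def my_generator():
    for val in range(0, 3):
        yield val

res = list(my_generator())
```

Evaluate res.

Step 1: The generator yields each value from range(0, 3).
Step 2: list() consumes all yields: [0, 1, 2].
Therefore res = [0, 1, 2].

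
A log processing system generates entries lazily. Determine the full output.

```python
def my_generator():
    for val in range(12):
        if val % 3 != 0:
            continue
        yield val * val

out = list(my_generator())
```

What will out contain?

Step 1: Only yield val**2 when val is divisible by 3:
  val=0: 0 % 3 == 0, yield 0**2 = 0
  val=3: 3 % 3 == 0, yield 3**2 = 9
  val=6: 6 % 3 == 0, yield 6**2 = 36
  val=9: 9 % 3 == 0, yield 9**2 = 81
Therefore out = [0, 9, 36, 81].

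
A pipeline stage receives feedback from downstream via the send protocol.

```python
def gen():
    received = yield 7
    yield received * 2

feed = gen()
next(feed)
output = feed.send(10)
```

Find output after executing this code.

Step 1: next(feed) advances to first yield, producing 7.
Step 2: send(10) resumes, received = 10.
Step 3: yield received * 2 = 10 * 2 = 20.
Therefore output = 20.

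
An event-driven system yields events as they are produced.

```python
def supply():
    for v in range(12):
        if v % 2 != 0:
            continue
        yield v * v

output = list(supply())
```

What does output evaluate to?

Step 1: Only yield v**2 when v is divisible by 2:
  v=0: 0 % 2 == 0, yield 0**2 = 0
  v=2: 2 % 2 == 0, yield 2**2 = 4
  v=4: 4 % 2 == 0, yield 4**2 = 16
  v=6: 6 % 2 == 0, yield 6**2 = 36
  v=8: 8 % 2 == 0, yield 8**2 = 64
  v=10: 10 % 2 == 0, yield 10**2 = 100
Therefore output = [0, 4, 16, 36, 64, 100].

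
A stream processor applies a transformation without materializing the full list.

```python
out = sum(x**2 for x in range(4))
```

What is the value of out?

Step 1: Compute x**2 for each x in range(4):
  x=0: 0**2 = 0
  x=1: 1**2 = 1
  x=2: 2**2 = 4
  x=3: 3**2 = 9
Step 2: sum = 0 + 1 + 4 + 9 = 14.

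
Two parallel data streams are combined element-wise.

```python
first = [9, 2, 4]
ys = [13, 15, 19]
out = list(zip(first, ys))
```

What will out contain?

Step 1: zip pairs elements at same index:
  Index 0: (9, 13)
  Index 1: (2, 15)
  Index 2: (4, 19)
Therefore out = [(9, 13), (2, 15), (4, 19)].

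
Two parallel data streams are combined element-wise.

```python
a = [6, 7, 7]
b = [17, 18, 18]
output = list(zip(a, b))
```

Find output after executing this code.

Step 1: zip pairs elements at same index:
  Index 0: (6, 17)
  Index 1: (7, 18)
  Index 2: (7, 18)
Therefore output = [(6, 17), (7, 18), (7, 18)].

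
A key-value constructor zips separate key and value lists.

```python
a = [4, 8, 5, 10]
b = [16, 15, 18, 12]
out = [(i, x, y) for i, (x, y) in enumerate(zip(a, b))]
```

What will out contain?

Step 1: enumerate(zip(a, b)) gives index with paired elements:
  i=0: (4, 16)
  i=1: (8, 15)
  i=2: (5, 18)
  i=3: (10, 12)
Therefore out = [(0, 4, 16), (1, 8, 15), (2, 5, 18), (3, 10, 12)].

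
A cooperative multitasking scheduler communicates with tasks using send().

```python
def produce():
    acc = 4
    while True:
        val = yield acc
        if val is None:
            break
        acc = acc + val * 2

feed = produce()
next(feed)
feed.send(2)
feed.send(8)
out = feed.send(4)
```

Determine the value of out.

Step 1: next() -> yield acc=4.
Step 2: send(2) -> val=2, acc = 4 + 2*2 = 8, yield 8.
Step 3: send(8) -> val=8, acc = 8 + 8*2 = 24, yield 24.
Step 4: send(4) -> val=4, acc = 24 + 4*2 = 32, yield 32.
Therefore out = 32.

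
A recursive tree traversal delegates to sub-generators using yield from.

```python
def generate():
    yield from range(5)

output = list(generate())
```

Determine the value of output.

Step 1: yield from delegates to the iterable, yielding each element.
Step 2: Collected values: [0, 1, 2, 3, 4].
Therefore output = [0, 1, 2, 3, 4].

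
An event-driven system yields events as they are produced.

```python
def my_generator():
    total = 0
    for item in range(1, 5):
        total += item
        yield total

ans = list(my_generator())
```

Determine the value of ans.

Step 1: Generator accumulates running sum:
  item=1: total = 1, yield 1
  item=2: total = 3, yield 3
  item=3: total = 6, yield 6
  item=4: total = 10, yield 10
Therefore ans = [1, 3, 6, 10].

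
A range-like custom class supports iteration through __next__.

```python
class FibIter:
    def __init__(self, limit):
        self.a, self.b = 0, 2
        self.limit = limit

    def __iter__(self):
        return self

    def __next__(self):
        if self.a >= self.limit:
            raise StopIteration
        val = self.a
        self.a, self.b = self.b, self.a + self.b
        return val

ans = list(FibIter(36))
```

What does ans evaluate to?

Step 1: Fibonacci-like sequence (a=0, b=2) until >= 36:
  Yield 0, then a,b = 2,2
  Yield 2, then a,b = 2,4
  Yield 2, then a,b = 4,6
  Yield 4, then a,b = 6,10
  Yield 6, then a,b = 10,16
  Yield 10, then a,b = 16,26
  Yield 16, then a,b = 26,42
  Yield 26, then a,b = 42,68
Step 2: 42 >= 36, stop.
Therefore ans = [0, 2, 2, 4, 6, 10, 16, 26].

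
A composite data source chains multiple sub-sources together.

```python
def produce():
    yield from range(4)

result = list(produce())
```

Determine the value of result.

Step 1: yield from delegates to the iterable, yielding each element.
Step 2: Collected values: [0, 1, 2, 3].
Therefore result = [0, 1, 2, 3].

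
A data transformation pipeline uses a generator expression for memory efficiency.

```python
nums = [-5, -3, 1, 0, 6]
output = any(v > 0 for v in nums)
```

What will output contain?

Step 1: Check v > 0 for each element in [-5, -3, 1, 0, 6]:
  -5 > 0: False
  -3 > 0: False
  1 > 0: True
  0 > 0: False
  6 > 0: True
Step 2: any() returns True.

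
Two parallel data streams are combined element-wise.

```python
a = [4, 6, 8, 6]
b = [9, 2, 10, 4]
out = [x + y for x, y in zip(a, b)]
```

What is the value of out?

Step 1: Add corresponding elements:
  4 + 9 = 13
  6 + 2 = 8
  8 + 10 = 18
  6 + 4 = 10
Therefore out = [13, 8, 18, 10].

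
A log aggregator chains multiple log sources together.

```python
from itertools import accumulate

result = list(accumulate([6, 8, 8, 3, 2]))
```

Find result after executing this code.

Step 1: accumulate computes running sums:
  + 6 = 6
  + 8 = 14
  + 8 = 22
  + 3 = 25
  + 2 = 27
Therefore result = [6, 14, 22, 25, 27].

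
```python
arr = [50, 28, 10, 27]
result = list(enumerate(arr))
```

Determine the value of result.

Step 1: enumerate pairs each element with its index:
  (0, 50)
  (1, 28)
  (2, 10)
  (3, 27)
Therefore result = [(0, 50), (1, 28), (2, 10), (3, 27)].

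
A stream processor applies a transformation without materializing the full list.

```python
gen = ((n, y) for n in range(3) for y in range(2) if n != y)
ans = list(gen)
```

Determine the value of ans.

Step 1: Nested generator over range(3) x range(2) where n != y:
  (0, 0): excluded (n == y)
  (0, 1): included
  (1, 0): included
  (1, 1): excluded (n == y)
  (2, 0): included
  (2, 1): included
Therefore ans = [(0, 1), (1, 0), (2, 0), (2, 1)].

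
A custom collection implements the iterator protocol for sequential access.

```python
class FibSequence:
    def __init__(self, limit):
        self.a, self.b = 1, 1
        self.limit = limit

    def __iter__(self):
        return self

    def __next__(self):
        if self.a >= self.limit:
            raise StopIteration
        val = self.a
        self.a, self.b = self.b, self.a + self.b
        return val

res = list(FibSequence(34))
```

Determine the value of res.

Step 1: Fibonacci-like sequence (a=1, b=1) until >= 34:
  Yield 1, then a,b = 1,2
  Yield 1, then a,b = 2,3
  Yield 2, then a,b = 3,5
  Yield 3, then a,b = 5,8
  Yield 5, then a,b = 8,13
  Yield 8, then a,b = 13,21
  Yield 13, then a,b = 21,34
  Yield 21, then a,b = 34,55
Step 2: 34 >= 34, stop.
Therefore res = [1, 1, 2, 3, 5, 8, 13, 21].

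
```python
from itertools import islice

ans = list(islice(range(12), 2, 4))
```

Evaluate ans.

Step 1: islice(range(12), 2, 4) takes elements at indices [2, 4).
Step 2: Elements: [2, 3].
Therefore ans = [2, 3].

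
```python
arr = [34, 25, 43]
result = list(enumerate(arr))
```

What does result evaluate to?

Step 1: enumerate pairs each element with its index:
  (0, 34)
  (1, 25)
  (2, 43)
Therefore result = [(0, 34), (1, 25), (2, 43)].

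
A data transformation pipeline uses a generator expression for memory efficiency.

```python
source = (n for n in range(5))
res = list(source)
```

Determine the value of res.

Step 1: Generator expression iterates range(5): [0, 1, 2, 3, 4].
Step 2: list() collects all values.
Therefore res = [0, 1, 2, 3, 4].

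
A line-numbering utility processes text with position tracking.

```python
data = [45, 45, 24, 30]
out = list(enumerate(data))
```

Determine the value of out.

Step 1: enumerate pairs each element with its index:
  (0, 45)
  (1, 45)
  (2, 24)
  (3, 30)
Therefore out = [(0, 45), (1, 45), (2, 24), (3, 30)].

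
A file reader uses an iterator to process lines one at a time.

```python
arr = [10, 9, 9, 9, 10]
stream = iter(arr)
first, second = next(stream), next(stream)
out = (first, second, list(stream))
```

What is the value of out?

Step 1: Create iterator over [10, 9, 9, 9, 10].
Step 2: first = 10, second = 9.
Step 3: Remaining elements: [9, 9, 10].
Therefore out = (10, 9, [9, 9, 10]).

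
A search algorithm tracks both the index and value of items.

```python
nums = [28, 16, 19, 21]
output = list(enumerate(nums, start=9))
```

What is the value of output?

Step 1: enumerate with start=9:
  (9, 28)
  (10, 16)
  (11, 19)
  (12, 21)
Therefore output = [(9, 28), (10, 16), (11, 19), (12, 21)].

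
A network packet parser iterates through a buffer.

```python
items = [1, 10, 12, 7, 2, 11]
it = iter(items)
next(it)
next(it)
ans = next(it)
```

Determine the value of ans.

Step 1: Create iterator over [1, 10, 12, 7, 2, 11].
Step 2: next() consumes 1.
Step 3: next() consumes 10.
Step 4: next() returns 12.
Therefore ans = 12.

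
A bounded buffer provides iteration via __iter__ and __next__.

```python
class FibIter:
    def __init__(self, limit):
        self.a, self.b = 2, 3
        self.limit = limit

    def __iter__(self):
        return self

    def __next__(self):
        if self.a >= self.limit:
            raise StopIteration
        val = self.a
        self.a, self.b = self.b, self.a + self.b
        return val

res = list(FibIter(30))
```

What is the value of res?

Step 1: Fibonacci-like sequence (a=2, b=3) until >= 30:
  Yield 2, then a,b = 3,5
  Yield 3, then a,b = 5,8
  Yield 5, then a,b = 8,13
  Yield 8, then a,b = 13,21
  Yield 13, then a,b = 21,34
  Yield 21, then a,b = 34,55
Step 2: 34 >= 30, stop.
Therefore res = [2, 3, 5, 8, 13, 21].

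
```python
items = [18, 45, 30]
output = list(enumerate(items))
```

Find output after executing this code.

Step 1: enumerate pairs each element with its index:
  (0, 18)
  (1, 45)
  (2, 30)
Therefore output = [(0, 18), (1, 45), (2, 30)].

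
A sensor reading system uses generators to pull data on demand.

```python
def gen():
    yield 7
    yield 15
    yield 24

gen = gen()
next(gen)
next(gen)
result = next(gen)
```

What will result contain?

Step 1: gen() creates a generator.
Step 2: next(gen) yields 7 (consumed and discarded).
Step 3: next(gen) yields 15 (consumed and discarded).
Step 4: next(gen) yields 24, assigned to result.
Therefore result = 24.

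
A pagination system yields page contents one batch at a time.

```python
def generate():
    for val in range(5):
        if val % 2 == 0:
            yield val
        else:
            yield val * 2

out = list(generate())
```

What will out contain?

Step 1: For each val in range(5), yield val if even, else val*2:
  val=0 (even): yield 0
  val=1 (odd): yield 1*2 = 2
  val=2 (even): yield 2
  val=3 (odd): yield 3*2 = 6
  val=4 (even): yield 4
Therefore out = [0, 2, 2, 6, 4].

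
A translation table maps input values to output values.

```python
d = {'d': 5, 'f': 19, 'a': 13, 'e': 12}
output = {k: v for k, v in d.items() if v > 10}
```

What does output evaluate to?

Step 1: Filter items where value > 10:
  'd': 5 <= 10: removed
  'f': 19 > 10: kept
  'a': 13 > 10: kept
  'e': 12 > 10: kept
Therefore output = {'f': 19, 'a': 13, 'e': 12}.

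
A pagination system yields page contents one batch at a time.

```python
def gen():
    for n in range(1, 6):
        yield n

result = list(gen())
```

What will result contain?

Step 1: The generator yields each value from range(1, 6).
Step 2: list() consumes all yields: [1, 2, 3, 4, 5].
Therefore result = [1, 2, 3, 4, 5].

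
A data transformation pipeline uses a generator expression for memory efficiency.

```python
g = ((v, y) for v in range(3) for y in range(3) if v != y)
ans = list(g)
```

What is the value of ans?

Step 1: Nested generator over range(3) x range(3) where v != y:
  (0, 0): excluded (v == y)
  (0, 1): included
  (0, 2): included
  (1, 0): included
  (1, 1): excluded (v == y)
  (1, 2): included
  (2, 0): included
  (2, 1): included
  (2, 2): excluded (v == y)
Therefore ans = [(0, 1), (0, 2), (1, 0), (1, 2), (2, 0), (2, 1)].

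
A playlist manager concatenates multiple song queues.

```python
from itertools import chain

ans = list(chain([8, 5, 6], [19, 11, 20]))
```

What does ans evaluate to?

Step 1: chain() concatenates iterables: [8, 5, 6] + [19, 11, 20].
Therefore ans = [8, 5, 6, 19, 11, 20].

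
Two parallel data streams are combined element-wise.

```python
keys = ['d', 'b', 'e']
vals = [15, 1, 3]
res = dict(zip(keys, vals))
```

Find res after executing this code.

Step 1: zip pairs keys with values:
  'd' -> 15
  'b' -> 1
  'e' -> 3
Therefore res = {'d': 15, 'b': 1, 'e': 3}.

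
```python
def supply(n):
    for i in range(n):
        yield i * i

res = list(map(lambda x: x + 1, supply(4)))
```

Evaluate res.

Step 1: supply(4) yields squares: [0, 1, 4, 9].
Step 2: map adds 1 to each: [1, 2, 5, 10].
Therefore res = [1, 2, 5, 10].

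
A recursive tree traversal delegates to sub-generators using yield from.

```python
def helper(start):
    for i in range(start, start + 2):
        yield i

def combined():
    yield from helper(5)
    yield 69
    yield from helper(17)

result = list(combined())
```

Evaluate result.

Step 1: combined() delegates to helper(5):
  yield 5
  yield 6
Step 2: yield 69
Step 3: Delegates to helper(17):
  yield 17
  yield 18
Therefore result = [5, 6, 69, 17, 18].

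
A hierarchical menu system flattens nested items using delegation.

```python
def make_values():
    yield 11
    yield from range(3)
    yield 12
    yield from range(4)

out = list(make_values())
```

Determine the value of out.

Step 1: Trace yields in order:
  yield 11
  yield 0
  yield 1
  yield 2
  yield 12
  yield 0
  yield 1
  yield 2
  yield 3
Therefore out = [11, 0, 1, 2, 12, 0, 1, 2, 3].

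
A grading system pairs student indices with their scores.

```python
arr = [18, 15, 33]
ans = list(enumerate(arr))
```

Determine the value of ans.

Step 1: enumerate pairs each element with its index:
  (0, 18)
  (1, 15)
  (2, 33)
Therefore ans = [(0, 18), (1, 15), (2, 33)].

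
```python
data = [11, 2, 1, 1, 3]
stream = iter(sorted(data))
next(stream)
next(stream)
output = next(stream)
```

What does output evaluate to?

Step 1: sorted([11, 2, 1, 1, 3]) = [1, 1, 2, 3, 11].
Step 2: Create iterator and skip 2 elements.
Step 3: next() returns 2.
Therefore output = 2.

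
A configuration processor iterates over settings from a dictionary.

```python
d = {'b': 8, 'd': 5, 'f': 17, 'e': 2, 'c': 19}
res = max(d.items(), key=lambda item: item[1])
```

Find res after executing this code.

Step 1: Find item with maximum value:
  ('b', 8)
  ('d', 5)
  ('f', 17)
  ('e', 2)
  ('c', 19)
Step 2: Maximum value is 19 at key 'c'.
Therefore res = ('c', 19).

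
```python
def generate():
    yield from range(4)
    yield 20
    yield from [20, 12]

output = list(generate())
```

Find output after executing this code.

Step 1: Trace yields in order:
  yield 0
  yield 1
  yield 2
  yield 3
  yield 20
  yield 20
  yield 12
Therefore output = [0, 1, 2, 3, 20, 20, 12].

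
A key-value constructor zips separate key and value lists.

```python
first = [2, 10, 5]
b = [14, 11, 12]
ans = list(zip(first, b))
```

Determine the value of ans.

Step 1: zip pairs elements at same index:
  Index 0: (2, 14)
  Index 1: (10, 11)
  Index 2: (5, 12)
Therefore ans = [(2, 14), (10, 11), (5, 12)].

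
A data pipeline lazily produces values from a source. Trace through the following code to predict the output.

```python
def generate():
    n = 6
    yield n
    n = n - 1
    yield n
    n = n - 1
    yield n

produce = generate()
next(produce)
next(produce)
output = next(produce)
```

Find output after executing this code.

Step 1: Trace through generator execution:
  Yield 1: n starts at 6, yield 6
  Yield 2: n = 6 - 1 = 5, yield 5
  Yield 3: n = 5 - 1 = 4, yield 4
Step 2: First next() gets 6, second next() gets the second value, third next() yields 4.
Therefore output = 4.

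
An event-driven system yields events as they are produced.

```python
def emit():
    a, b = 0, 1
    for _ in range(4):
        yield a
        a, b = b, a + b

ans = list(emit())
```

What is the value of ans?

Step 1: Fibonacci-like sequence starting with a=0, b=1:
  Iteration 1: yield a=0, then a,b = 1,1
  Iteration 2: yield a=1, then a,b = 1,2
  Iteration 3: yield a=1, then a,b = 2,3
  Iteration 4: yield a=2, then a,b = 3,5
Therefore ans = [0, 1, 1, 2].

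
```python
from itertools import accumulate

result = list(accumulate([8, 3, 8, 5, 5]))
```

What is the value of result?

Step 1: accumulate computes running sums:
  + 8 = 8
  + 3 = 11
  + 8 = 19
  + 5 = 24
  + 5 = 29
Therefore result = [8, 11, 19, 24, 29].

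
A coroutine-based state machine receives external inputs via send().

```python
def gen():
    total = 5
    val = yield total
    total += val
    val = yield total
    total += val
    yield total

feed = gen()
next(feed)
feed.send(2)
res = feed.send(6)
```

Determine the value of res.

Step 1: next() -> yield total=5.
Step 2: send(2) -> val=2, total = 5+2 = 7, yield 7.
Step 3: send(6) -> val=6, total = 7+6 = 13, yield 13.
Therefore res = 13.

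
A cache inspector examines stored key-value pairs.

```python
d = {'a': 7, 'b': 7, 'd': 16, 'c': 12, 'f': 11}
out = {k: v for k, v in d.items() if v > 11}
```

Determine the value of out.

Step 1: Filter items where value > 11:
  'a': 7 <= 11: removed
  'b': 7 <= 11: removed
  'd': 16 > 11: kept
  'c': 12 > 11: kept
  'f': 11 <= 11: removed
Therefore out = {'d': 16, 'c': 12}.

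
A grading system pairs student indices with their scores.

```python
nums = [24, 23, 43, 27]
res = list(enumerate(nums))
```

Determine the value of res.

Step 1: enumerate pairs each element with its index:
  (0, 24)
  (1, 23)
  (2, 43)
  (3, 27)
Therefore res = [(0, 24), (1, 23), (2, 43), (3, 27)].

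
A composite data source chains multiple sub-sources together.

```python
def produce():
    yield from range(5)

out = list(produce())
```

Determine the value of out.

Step 1: yield from delegates to the iterable, yielding each element.
Step 2: Collected values: [0, 1, 2, 3, 4].
Therefore out = [0, 1, 2, 3, 4].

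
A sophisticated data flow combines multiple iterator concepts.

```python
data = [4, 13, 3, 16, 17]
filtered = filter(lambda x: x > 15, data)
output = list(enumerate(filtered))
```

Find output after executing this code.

Step 1: Filter [4, 13, 3, 16, 17] for > 15: [16, 17].
Step 2: enumerate re-indexes from 0: [(0, 16), (1, 17)].
Therefore output = [(0, 16), (1, 17)].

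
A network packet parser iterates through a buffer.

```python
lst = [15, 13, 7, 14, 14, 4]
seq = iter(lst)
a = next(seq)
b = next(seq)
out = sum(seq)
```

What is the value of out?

Step 1: Create iterator over [15, 13, 7, 14, 14, 4].
Step 2: a = next() = 15, b = next() = 13.
Step 3: sum() of remaining [7, 14, 14, 4] = 39.
Therefore out = 39.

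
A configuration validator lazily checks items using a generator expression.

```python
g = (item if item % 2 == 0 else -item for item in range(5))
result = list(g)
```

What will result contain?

Step 1: For each item in range(5), yield item if even, else -item:
  item=0: even, yield 0
  item=1: odd, yield -1
  item=2: even, yield 2
  item=3: odd, yield -3
  item=4: even, yield 4
Therefore result = [0, -1, 2, -3, 4].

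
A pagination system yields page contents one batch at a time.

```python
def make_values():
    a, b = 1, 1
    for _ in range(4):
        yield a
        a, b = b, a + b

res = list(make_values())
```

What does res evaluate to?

Step 1: Fibonacci-like sequence starting with a=1, b=1:
  Iteration 1: yield a=1, then a,b = 1,2
  Iteration 2: yield a=1, then a,b = 2,3
  Iteration 3: yield a=2, then a,b = 3,5
  Iteration 4: yield a=3, then a,b = 5,8
Therefore res = [1, 1, 2, 3].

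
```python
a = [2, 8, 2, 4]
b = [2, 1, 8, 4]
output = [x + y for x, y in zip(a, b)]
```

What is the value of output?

Step 1: Add corresponding elements:
  2 + 2 = 4
  8 + 1 = 9
  2 + 8 = 10
  4 + 4 = 8
Therefore output = [4, 9, 10, 8].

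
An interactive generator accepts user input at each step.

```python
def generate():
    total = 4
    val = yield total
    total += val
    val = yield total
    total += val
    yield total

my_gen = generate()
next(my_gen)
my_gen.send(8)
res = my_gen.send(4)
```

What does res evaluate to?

Step 1: next() -> yield total=4.
Step 2: send(8) -> val=8, total = 4+8 = 12, yield 12.
Step 3: send(4) -> val=4, total = 12+4 = 16, yield 16.
Therefore res = 16.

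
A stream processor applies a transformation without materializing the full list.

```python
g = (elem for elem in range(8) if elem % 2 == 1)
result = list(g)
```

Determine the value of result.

Step 1: Filter range(8) keeping only odd values:
  elem=0: even, excluded
  elem=1: odd, included
  elem=2: even, excluded
  elem=3: odd, included
  elem=4: even, excluded
  elem=5: odd, included
  elem=6: even, excluded
  elem=7: odd, included
Therefore result = [1, 3, 5, 7].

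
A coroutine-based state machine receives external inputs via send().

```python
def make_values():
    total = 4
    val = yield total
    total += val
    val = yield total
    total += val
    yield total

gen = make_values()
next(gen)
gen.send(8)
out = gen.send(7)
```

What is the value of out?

Step 1: next() -> yield total=4.
Step 2: send(8) -> val=8, total = 4+8 = 12, yield 12.
Step 3: send(7) -> val=7, total = 12+7 = 19, yield 19.
Therefore out = 19.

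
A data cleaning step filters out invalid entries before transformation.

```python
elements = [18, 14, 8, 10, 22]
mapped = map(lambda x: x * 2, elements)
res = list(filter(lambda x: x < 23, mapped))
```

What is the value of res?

Step 1: Map x * 2:
  18 -> 36
  14 -> 28
  8 -> 16
  10 -> 20
  22 -> 44
Step 2: Filter for < 23:
  36: removed
  28: removed
  16: kept
  20: kept
  44: removed
Therefore res = [16, 20].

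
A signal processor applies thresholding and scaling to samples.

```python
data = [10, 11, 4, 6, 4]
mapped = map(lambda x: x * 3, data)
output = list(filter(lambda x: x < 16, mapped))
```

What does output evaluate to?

Step 1: Map x * 3:
  10 -> 30
  11 -> 33
  4 -> 12
  6 -> 18
  4 -> 12
Step 2: Filter for < 16:
  30: removed
  33: removed
  12: kept
  18: removed
  12: kept
Therefore output = [12, 12].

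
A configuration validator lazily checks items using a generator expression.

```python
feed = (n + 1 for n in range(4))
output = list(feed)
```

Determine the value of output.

Step 1: For each n in range(4), compute n+1:
  n=0: 0+1 = 1
  n=1: 1+1 = 2
  n=2: 2+1 = 3
  n=3: 3+1 = 4
Therefore output = [1, 2, 3, 4].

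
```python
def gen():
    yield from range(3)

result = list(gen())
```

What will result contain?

Step 1: yield from delegates to the iterable, yielding each element.
Step 2: Collected values: [0, 1, 2].
Therefore result = [0, 1, 2].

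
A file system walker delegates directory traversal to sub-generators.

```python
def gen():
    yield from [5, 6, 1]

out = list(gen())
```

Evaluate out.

Step 1: yield from delegates to the iterable, yielding each element.
Step 2: Collected values: [5, 6, 1].
Therefore out = [5, 6, 1].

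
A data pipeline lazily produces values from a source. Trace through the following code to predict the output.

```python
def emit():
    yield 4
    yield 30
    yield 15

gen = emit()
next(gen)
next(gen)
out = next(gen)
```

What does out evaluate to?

Step 1: emit() creates a generator.
Step 2: next(gen) yields 4 (consumed and discarded).
Step 3: next(gen) yields 30 (consumed and discarded).
Step 4: next(gen) yields 15, assigned to out.
Therefore out = 15.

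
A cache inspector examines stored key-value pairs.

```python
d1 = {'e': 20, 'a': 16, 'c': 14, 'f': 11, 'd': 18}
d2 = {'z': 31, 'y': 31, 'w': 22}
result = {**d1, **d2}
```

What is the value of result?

Step 1: Merge d1 and d2 (d2 values override on key conflicts).
Step 2: d1 has keys ['e', 'a', 'c', 'f', 'd'], d2 has keys ['z', 'y', 'w'].
Therefore result = {'e': 20, 'a': 16, 'c': 14, 'f': 11, 'd': 18, 'z': 31, 'y': 31, 'w': 22}.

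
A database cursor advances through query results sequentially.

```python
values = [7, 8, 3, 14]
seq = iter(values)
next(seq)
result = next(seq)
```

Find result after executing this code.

Step 1: Create iterator over [7, 8, 3, 14].
Step 2: next() consumes 7.
Step 3: next() returns 8.
Therefore result = 8.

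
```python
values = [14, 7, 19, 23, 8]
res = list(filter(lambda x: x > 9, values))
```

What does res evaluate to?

Step 1: Filter elements > 9:
  14: kept
  7: removed
  19: kept
  23: kept
  8: removed
Therefore res = [14, 19, 23].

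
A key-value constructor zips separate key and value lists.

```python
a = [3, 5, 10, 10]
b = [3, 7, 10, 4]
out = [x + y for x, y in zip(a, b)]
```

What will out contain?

Step 1: Add corresponding elements:
  3 + 3 = 6
  5 + 7 = 12
  10 + 10 = 20
  10 + 4 = 14
Therefore out = [6, 12, 20, 14].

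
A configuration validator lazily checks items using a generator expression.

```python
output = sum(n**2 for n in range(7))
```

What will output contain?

Step 1: Compute n**2 for each n in range(7):
  n=0: 0**2 = 0
  n=1: 1**2 = 1
  n=2: 2**2 = 4
  n=3: 3**2 = 9
  n=4: 4**2 = 16
  n=5: 5**2 = 25
  n=6: 6**2 = 36
Step 2: sum = 0 + 1 + 4 + 9 + 16 + 25 + 36 = 91.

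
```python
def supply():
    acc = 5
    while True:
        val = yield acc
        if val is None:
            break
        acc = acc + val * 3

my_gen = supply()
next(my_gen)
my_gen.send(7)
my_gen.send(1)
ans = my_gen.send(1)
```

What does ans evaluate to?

Step 1: next() -> yield acc=5.
Step 2: send(7) -> val=7, acc = 5 + 7*3 = 26, yield 26.
Step 3: send(1) -> val=1, acc = 26 + 1*3 = 29, yield 29.
Step 4: send(1) -> val=1, acc = 29 + 1*3 = 32, yield 32.
Therefore ans = 32.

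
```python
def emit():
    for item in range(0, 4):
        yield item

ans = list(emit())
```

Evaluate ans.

Step 1: The generator yields each value from range(0, 4).
Step 2: list() consumes all yields: [0, 1, 2, 3].
Therefore ans = [0, 1, 2, 3].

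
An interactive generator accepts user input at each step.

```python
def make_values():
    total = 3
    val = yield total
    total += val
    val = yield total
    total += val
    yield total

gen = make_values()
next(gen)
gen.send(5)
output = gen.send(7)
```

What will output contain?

Step 1: next() -> yield total=3.
Step 2: send(5) -> val=5, total = 3+5 = 8, yield 8.
Step 3: send(7) -> val=7, total = 8+7 = 15, yield 15.
Therefore output = 15.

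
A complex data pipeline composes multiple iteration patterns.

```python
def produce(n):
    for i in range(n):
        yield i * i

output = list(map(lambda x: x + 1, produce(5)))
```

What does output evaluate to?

Step 1: produce(5) yields squares: [0, 1, 4, 9, 16].
Step 2: map adds 1 to each: [1, 2, 5, 10, 17].
Therefore output = [1, 2, 5, 10, 17].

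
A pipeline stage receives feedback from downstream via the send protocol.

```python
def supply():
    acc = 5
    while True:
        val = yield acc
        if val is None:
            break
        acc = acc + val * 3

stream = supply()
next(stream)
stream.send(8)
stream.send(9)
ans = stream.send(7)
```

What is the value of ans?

Step 1: next() -> yield acc=5.
Step 2: send(8) -> val=8, acc = 5 + 8*3 = 29, yield 29.
Step 3: send(9) -> val=9, acc = 29 + 9*3 = 56, yield 56.
Step 4: send(7) -> val=7, acc = 56 + 7*3 = 77, yield 77.
Therefore ans = 77.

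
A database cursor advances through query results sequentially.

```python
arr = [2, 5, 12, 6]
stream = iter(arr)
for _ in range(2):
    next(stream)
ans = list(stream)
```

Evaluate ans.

Step 1: Create iterator over [2, 5, 12, 6].
Step 2: Advance 2 positions (consuming [2, 5]).
Step 3: list() collects remaining elements: [12, 6].
Therefore ans = [12, 6].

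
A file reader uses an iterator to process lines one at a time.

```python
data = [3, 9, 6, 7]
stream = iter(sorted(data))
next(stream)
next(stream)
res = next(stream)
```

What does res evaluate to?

Step 1: sorted([3, 9, 6, 7]) = [3, 6, 7, 9].
Step 2: Create iterator and skip 2 elements.
Step 3: next() returns 7.
Therefore res = 7.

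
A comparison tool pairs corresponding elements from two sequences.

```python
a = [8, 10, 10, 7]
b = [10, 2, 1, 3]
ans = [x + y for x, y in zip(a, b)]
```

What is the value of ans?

Step 1: Add corresponding elements:
  8 + 10 = 18
  10 + 2 = 12
  10 + 1 = 11
  7 + 3 = 10
Therefore ans = [18, 12, 11, 10].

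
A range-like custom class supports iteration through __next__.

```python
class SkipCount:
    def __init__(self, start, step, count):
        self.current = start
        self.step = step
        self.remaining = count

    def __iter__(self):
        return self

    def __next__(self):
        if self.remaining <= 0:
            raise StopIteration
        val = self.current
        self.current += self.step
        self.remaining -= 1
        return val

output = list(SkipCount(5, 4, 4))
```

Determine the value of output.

Step 1: SkipCount starts at 5, increments by 4, for 4 steps:
  Yield 5, then current += 4
  Yield 9, then current += 4
  Yield 13, then current += 4
  Yield 17, then current += 4
Therefore output = [5, 9, 13, 17].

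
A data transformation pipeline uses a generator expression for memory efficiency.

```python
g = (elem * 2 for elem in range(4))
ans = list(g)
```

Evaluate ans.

Step 1: For each elem in range(4), compute elem*2:
  elem=0: 0*2 = 0
  elem=1: 1*2 = 2
  elem=2: 2*2 = 4
  elem=3: 3*2 = 6
Therefore ans = [0, 2, 4, 6].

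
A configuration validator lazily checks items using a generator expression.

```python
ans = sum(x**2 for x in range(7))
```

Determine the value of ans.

Step 1: Compute x**2 for each x in range(7):
  x=0: 0**2 = 0
  x=1: 1**2 = 1
  x=2: 2**2 = 4
  x=3: 3**2 = 9
  x=4: 4**2 = 16
  x=5: 5**2 = 25
  x=6: 6**2 = 36
Step 2: sum = 0 + 1 + 4 + 9 + 16 + 25 + 36 = 91.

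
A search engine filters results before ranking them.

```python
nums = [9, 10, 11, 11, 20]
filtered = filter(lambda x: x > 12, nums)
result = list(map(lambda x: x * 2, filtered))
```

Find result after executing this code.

Step 1: Filter nums for elements > 12:
  9: removed
  10: removed
  11: removed
  11: removed
  20: kept
Step 2: Map x * 2 on filtered [20]:
  20 -> 40
Therefore result = [40].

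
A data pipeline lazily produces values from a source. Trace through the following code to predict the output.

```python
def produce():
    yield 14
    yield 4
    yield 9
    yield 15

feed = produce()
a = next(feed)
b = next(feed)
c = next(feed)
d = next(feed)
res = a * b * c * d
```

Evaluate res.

Step 1: Create generator and consume all values:
  a = next(feed) = 14
  b = next(feed) = 4
  c = next(feed) = 9
  d = next(feed) = 15
Step 2: res = 14 * 4 * 9 * 15 = 7560.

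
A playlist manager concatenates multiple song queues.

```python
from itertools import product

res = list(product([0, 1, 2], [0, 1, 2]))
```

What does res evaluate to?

Step 1: product([0, 1, 2], [0, 1, 2]) gives all pairs:
  (0, 0)
  (0, 1)
  (0, 2)
  (1, 0)
  (1, 1)
  (1, 2)
  (2, 0)
  (2, 1)
  (2, 2)
Therefore res = [(0, 0), (0, 1), (0, 2), (1, 0), (1, 1), (1, 2), (2, 0), (2, 1), (2, 2)].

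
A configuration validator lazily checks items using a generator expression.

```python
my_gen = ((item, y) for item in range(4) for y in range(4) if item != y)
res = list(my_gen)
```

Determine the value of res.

Step 1: Nested generator over range(4) x range(4) where item != y:
  (0, 0): excluded (item == y)
  (0, 1): included
  (0, 2): included
  (0, 3): included
  (1, 0): included
  (1, 1): excluded (item == y)
  (1, 2): included
  (1, 3): included
  (2, 0): included
  (2, 1): included
  (2, 2): excluded (item == y)
  (2, 3): included
  (3, 0): included
  (3, 1): included
  (3, 2): included
  (3, 3): excluded (item == y)
Therefore res = [(0, 1), (0, 2), (0, 3), (1, 0), (1, 2), (1, 3), (2, 0), (2, 1), (2, 3), (3, 0), (3, 1), (3, 2)].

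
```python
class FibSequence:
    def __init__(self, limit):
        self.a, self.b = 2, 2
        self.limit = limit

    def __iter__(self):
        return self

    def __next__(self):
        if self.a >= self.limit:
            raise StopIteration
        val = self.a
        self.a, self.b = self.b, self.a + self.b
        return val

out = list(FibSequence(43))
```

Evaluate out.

Step 1: Fibonacci-like sequence (a=2, b=2) until >= 43:
  Yield 2, then a,b = 2,4
  Yield 2, then a,b = 4,6
  Yield 4, then a,b = 6,10
  Yield 6, then a,b = 10,16
  Yield 10, then a,b = 16,26
  Yield 16, then a,b = 26,42
  Yield 26, then a,b = 42,68
  Yield 42, then a,b = 68,110
Step 2: 68 >= 43, stop.
Therefore out = [2, 2, 4, 6, 10, 16, 26, 42].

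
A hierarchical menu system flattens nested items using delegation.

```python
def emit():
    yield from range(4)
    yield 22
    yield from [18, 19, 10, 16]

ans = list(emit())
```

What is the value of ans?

Step 1: Trace yields in order:
  yield 0
  yield 1
  yield 2
  yield 3
  yield 22
  yield 18
  yield 19
  yield 10
  yield 16
Therefore ans = [0, 1, 2, 3, 22, 18, 19, 10, 16].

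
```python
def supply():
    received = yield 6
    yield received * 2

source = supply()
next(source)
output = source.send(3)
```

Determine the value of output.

Step 1: next(source) advances to first yield, producing 6.
Step 2: send(3) resumes, received = 3.
Step 3: yield received * 2 = 3 * 2 = 6.
Therefore output = 6.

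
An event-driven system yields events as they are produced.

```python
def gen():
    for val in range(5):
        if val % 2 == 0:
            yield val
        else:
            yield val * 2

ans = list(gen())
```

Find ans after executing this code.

Step 1: For each val in range(5), yield val if even, else val*2:
  val=0 (even): yield 0
  val=1 (odd): yield 1*2 = 2
  val=2 (even): yield 2
  val=3 (odd): yield 3*2 = 6
  val=4 (even): yield 4
Therefore ans = [0, 2, 2, 6, 4].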